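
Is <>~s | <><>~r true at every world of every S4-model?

Invalid (countermodel exists)

Tableau for the negation ~(<>~s | <><>~r):
1. ~(<>~s | <><>~r), w0
2. ~<>~s, w0
3. ~<><>~r, w0
4. s, w0
5. ~<>~r, w0
6. r, w0
Accessibility: w0Rw0
The negation has an open branch (countermodel exists).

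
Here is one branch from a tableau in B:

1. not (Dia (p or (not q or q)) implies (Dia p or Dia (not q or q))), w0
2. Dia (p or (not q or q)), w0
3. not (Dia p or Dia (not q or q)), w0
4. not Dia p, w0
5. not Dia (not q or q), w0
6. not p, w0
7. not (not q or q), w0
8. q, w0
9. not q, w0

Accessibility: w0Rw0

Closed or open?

Both q and not q appear at w0.

Yes, closed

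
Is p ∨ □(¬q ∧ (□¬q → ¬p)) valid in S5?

Tableau for the negation ¬(p ∨ □(¬q ∧ (□¬q → ¬p))):
1. ¬(p ∨ □(¬q ∧ (□¬q → ¬p))), u
2. ¬p, u
3. ¬□(¬q ∧ (□¬q → ¬p)), u
4. ¬(¬q ∧ (□¬q → ¬p)), v
5. ¬(□¬q → ¬p), v
6. □¬q, v
7. p, v
8. ¬q, u
9. ¬q, v
Accessibility: uRu, uRv, vRu, vRv
The negation has an open branch (countermodel exists).

No, not valid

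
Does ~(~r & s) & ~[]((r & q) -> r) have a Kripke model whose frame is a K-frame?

Unsatisfiable (every branch closes)

1. ~(~r & s) & ~[]((r & q) -> r), u
2. ~(~r & s), u
3. ~[]((r & q) -> r), u
4. ~s, u
5. ~((r & q) -> r), v
6. r & q, v
7. ~r, v
8. r, v
9. q, v
Accessibility: uRv
Branch closes: r and ~r both at v.
All branches of the tableau close; one closing branch shown above.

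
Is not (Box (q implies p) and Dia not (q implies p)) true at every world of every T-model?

Valid

Tableau for the negation Box (q implies p) and Dia not (q implies p):
1. Box (q implies p) and Dia not (q implies p), 0
2. Box (q implies p), 0   [and-rule on 1]
3. Dia not (q implies p), 0   [and-rule on 1]
4. q implies p, 0   [Box-rule on 2 via 0R0]
5. p, 0   [implies-rule on 4 (branches; this branch)]
6. not (q implies p), 1   [Dia-rule on 3: fresh world 1, 0R1]
7. q, 1   [neg-implies-rule on 6]
8. not p, 1   [neg-implies-rule on 6]
9. q implies p, 1   [Box-rule on 2 via 0R1]
10. p, 1   [implies-rule on 9 (branches; this branch)]
Accessibility: 0R0, 0R1, 1R1
Branch closes: p and not p both at 1.
Every branch of the negation's tableau closes; the branch above is one of them.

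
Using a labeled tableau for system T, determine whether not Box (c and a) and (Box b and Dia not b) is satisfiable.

1. not Box (c and a) and (Box b and Dia not b), w0
2. not Box (c and a), w0   [and-rule on 1]
3. Box b and Dia not b, w0   [and-rule on 1]
4. Box b, w0   [and-rule on 3]
5. Dia not b, w0   [and-rule on 3]
6. b, w0   [Box-rule on 4 via w0Rw0]
7. not (c and a), w1   [neg-Box-rule on 2: fresh world w1, w0Rw1]
8. b, w1   [Box-rule on 4 via w0Rw1]
9. not a, w1   [neg-and-rule on 7 (branches; this branch)]
10. not b, w2   [Dia-rule on 5: fresh world w2, w0Rw2]
11. b, w2   [Box-rule on 4 via w0Rw2]
Accessibility: w0Rw0, w0Rw1, w0Rw2, w1Rw1, w2Rw2
Branch closes: b and not b both at w2.
(One branch shown.) All branches close.

Unsatisfiable (every branch closes)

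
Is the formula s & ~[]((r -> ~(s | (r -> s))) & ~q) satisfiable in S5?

1. s & ~[]((r -> ~(s | (r -> s))) & ~q), u
2. s, u
3. ~[]((r -> ~(s | (r -> s))) & ~q), u
4. ~((r -> ~(s | (r -> s))) & ~q), v
5. q, v
Accessibility: uRu, uRv, vRu, vRv

Satisfiable (open branch found)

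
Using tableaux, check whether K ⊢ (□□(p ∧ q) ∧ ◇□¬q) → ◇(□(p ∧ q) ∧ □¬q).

Valid in K

Tableau for the negation ¬((□□(p ∧ q) ∧ ◇□¬q) → ◇(□(p ∧ q) ∧ □¬q)):
1. ¬((□□(p ∧ q) ∧ ◇□¬q) → ◇(□(p ∧ q) ∧ □¬q)), u
2. □□(p ∧ q) ∧ ◇□¬q, u
3. ¬◇(□(p ∧ q) ∧ □¬q), u
4. □□(p ∧ q), u
5. ◇□¬q, u
6. □¬q, v
7. ¬(□(p ∧ q) ∧ □¬q), v
8. □(p ∧ q), v
9. ¬□(p ∧ q), v
10. ¬(p ∧ q), w
11. ¬q, w
12. p ∧ q, w
13. p, w
14. q, w
Accessibility: uRv, vRw
Branch closes: q and ¬q both at w.
Every branch of the negation's tableau closes; the branch above is one of them.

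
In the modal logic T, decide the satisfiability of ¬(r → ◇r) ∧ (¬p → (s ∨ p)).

No, unsatisfiable

1. ¬(r → ◇r) ∧ (¬p → (s ∨ p)), u
2. ¬(r → ◇r), u
3. ¬p → (s ∨ p), u
4. r, u
5. ¬◇r, u
6. ¬r, u
Accessibility: uRu
Branch closes: r and ¬r both at u.
(One branch shown.) All branches close.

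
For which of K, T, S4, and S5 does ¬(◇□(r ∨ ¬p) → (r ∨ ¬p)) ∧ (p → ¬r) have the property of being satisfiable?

S5-tableau for the formula:
1. ¬(◇□(r ∨ ¬p) → (r ∨ ¬p)) ∧ (p → ¬r), w0
2. ¬(◇□(r ∨ ¬p) → (r ∨ ¬p)), w0
3. p → ¬r, w0
4. ◇□(r ∨ ¬p), w0
5. ¬(r ∨ ¬p), w0
6. ¬r, w0
7. p, w0
8. □(r ∨ ¬p), w1
9. r ∨ ¬p, w0
10. r ∨ ¬p, w1
11. ¬p, w0
Accessibility: w0Rw0, w0Rw1, w1Rw0, w1Rw1
Branch closes: p and ¬p both at w0.
Every branch closes (one shown): unsatisfiable in S5.
S4-tableau for the formula:
1. ¬(◇□(r ∨ ¬p) → (r ∨ ¬p)) ∧ (p → ¬r), w0
2. ¬(◇□(r ∨ ¬p) → (r ∨ ¬p)), w0
3. p → ¬r, w0
4. ◇□(r ∨ ¬p), w0
5. ¬(r ∨ ¬p), w0
6. ¬r, w0
7. p, w0
8. □(r ∨ ¬p), w1
9. r ∨ ¬p, w1
10. ¬p, w1
Accessibility: w0Rw0, w0Rw1, w1Rw1
Complete open branch: satisfiable in S4, hence also in K, T (this S4-model is also a K-model and a T-model).

K, T, S4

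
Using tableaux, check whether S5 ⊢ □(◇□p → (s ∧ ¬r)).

Tableau for the negation ¬□(◇□p → (s ∧ ¬r)):
1. ¬□(◇□p → (s ∧ ¬r)), w0
2. ¬(◇□p → (s ∧ ¬r)), w1
3. ◇□p, w1
4. ¬(s ∧ ¬r), w1
5. r, w1
6. □p, w2
7. p, w0
8. p, w1
9. p, w2
Accessibility: w0Rw0, w0Rw1, w0Rw2, w1Rw0, w1Rw1, w1Rw2, w2Rw0, w2Rw1, w2Rw2
The negation has an open branch (countermodel exists).

Not valid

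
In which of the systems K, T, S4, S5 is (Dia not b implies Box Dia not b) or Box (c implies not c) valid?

S5-tableau for the negation not ((Dia not b implies Box Dia not b) or Box (c implies not c)):
1. not ((Dia not b implies Box Dia not b) or Box (c implies not c)), 0
2. not (Dia not b implies Box Dia not b), 0
3. not Box (c implies not c), 0
4. Dia not b, 0
5. not Box Dia not b, 0
6. not (c implies not c), 1
7. c, 1
8. not b, 2
9. not Dia not b, 3
10. b, 0
11. b, 1
12. b, 2
Accessibility: 0R0, 0R1, 0R2, 0R3, 1R0, 1R1, 1R2, 1R3, 2R0, 2R1, 2R2, 2R3, 3R0, 3R1, 3R2, 3R3
Branch closes: b and not b both at 2.
Every branch closes (one shown): valid in S5.
S4-tableau for the negation not ((Dia not b implies Box Dia not b) or Box (c implies not c)):
1. not ((Dia not b implies Box Dia not b) or Box (c implies not c)), 0
2. not (Dia not b implies Box Dia not b), 0
3. not Box (c implies not c), 0
4. Dia not b, 0
5. not Box Dia not b, 0
6. not (c implies not c), 1
7. c, 1
8. not b, 2
9. not Dia not b, 3
10. b, 3
Accessibility: 0R0, 0R1, 0R2, 0R3, 1R1, 2R2, 3R3
Complete open branch: countermodel on an S4-frame, so not valid in S4, nor in K, T (the same frame is also a K-frame and a T-frame).

S5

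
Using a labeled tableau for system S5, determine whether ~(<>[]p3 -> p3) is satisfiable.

Unsatisfiable

1. ~(<>[]p3 -> p3), w0
2. <>[]p3, w0
3. ~p3, w0
4. []p3, w1
5. p3, w0
Accessibility: w0Rw0, w0Rw1, w1Rw0, w1Rw1
Branch closes: p3 and ~p3 both at w0.
Every branch closes; the branch above is one of them.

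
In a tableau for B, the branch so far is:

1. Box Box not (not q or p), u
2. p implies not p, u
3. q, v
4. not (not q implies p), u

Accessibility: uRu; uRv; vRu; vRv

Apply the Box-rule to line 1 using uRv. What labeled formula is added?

Box not (not q or p), v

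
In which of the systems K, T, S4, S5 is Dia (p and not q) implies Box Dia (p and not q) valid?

S5

S5-tableau for the negation not (Dia (p and not q) implies Box Dia (p and not q)):
1. not (Dia (p and not q) implies Box Dia (p and not q)), w0
2. Dia (p and not q), w0
3. not Box Dia (p and not q), w0
4. p and not q, w1
5. p, w1
6. not q, w1
7. not Dia (p and not q), w2
8. not (p and not q), w0
9. not (p and not q), w1
10. not (p and not q), w2
11. q, w0
12. q, w1
Accessibility: w0Rw0, w0Rw1, w0Rw2, w1Rw0, w1Rw1, w1Rw2, w2Rw0, w2Rw1, w2Rw2
Branch closes: q and not q both at w1.
Every branch closes (one shown): valid in S5.
S4-tableau for the negation not (Dia (p and not q) implies Box Dia (p and not q)):
1. not (Dia (p and not q) implies Box Dia (p and not q)), w0
2. Dia (p and not q), w0
3. not Box Dia (p and not q), w0
4. p and not q, w1
5. p, w1
6. not q, w1
7. not Dia (p and not q), w2
8. not (p and not q), w2
9. q, w2
Accessibility: w0Rw0, w0Rw1, w0Rw2, w1Rw1, w2Rw2
Complete open branch: countermodel on an S4-frame, so not valid in S4, nor in K, T (the same frame is also a K-frame and a T-frame).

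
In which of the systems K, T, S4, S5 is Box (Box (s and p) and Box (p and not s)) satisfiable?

K-tableau for the formula:
1. Box (Box (s and p) and Box (p and not s)), u
Complete open branch: satisfiable in K.
T-tableau for the formula:
1. Box (Box (s and p) and Box (p and not s)), u
2. Box (s and p) and Box (p and not s), u   [Box-rule on 1 via uRu]
3. Box (s and p), u   [and-rule on 2]
4. Box (p and not s), u   [and-rule on 2]
5. s and p, u   [Box-rule on 3 via uRu]
6. s, u   [and-rule on 5]
7. p, u   [and-rule on 5]
8. p and not s, u   [Box-rule on 4 via uRu]
9. not s, u   [and-rule on 8]
Accessibility: uRu
Branch closes: s and not s both at u.
Every branch closes (one shown): unsatisfiable in T, hence also in S4, S5 (every S4/S5-frame is a T-frame).

K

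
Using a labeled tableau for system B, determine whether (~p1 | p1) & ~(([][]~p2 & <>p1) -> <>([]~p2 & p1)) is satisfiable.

1. (~p1 | p1) & ~(([][]~p2 & <>p1) -> <>([]~p2 & p1)), w0
2. ~p1 | p1, w0
3. ~(([][]~p2 & <>p1) -> <>([]~p2 & p1)), w0
4. [][]~p2 & <>p1, w0
5. ~<>([]~p2 & p1), w0
6. [][]~p2, w0
7. <>p1, w0
8. ~([]~p2 & p1), w0
9. []~p2, w0
10. ~p2, w0
11. p1, w0
12. ~[]~p2, w0
13. p1, w1
14. ~([]~p2 & p1), w1
15. []~p2, w1
16. ~p2, w1
17. ~[]~p2, w1
18. p2, w2
19. ~([]~p2 & p1), w2
20. []~p2, w2
21. ~p2, w2
Accessibility: w0Rw0, w0Rw1, w0Rw2, w1Rw0, w1Rw1, w2Rw0, w2Rw2
Branch closes: p2 and ~p2 both at w2.
All branches of the tableau close; one closing branch shown above.

Unsatisfiable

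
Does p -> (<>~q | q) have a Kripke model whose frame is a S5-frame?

Satisfiable

1. p -> (<>~q | q), 0
2. <>~q | q, 0
3. q, 0
Accessibility: 0R0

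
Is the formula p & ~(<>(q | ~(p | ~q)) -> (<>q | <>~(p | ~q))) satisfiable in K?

Unsatisfiable

1. p & ~(<>(q | ~(p | ~q)) -> (<>q | <>~(p | ~q))), u
2. p, u
3. ~(<>(q | ~(p | ~q)) -> (<>q | <>~(p | ~q))), u
4. <>(q | ~(p | ~q)), u
5. ~(<>q | <>~(p | ~q)), u
6. ~<>q, u
7. ~<>~(p | ~q), u
8. q | ~(p | ~q), v
9. ~q, v
10. p | ~q, v
11. ~(p | ~q), v
12. ~p, v
13. q, v
Accessibility: uRv
Branch closes: q and ~q both at v.
All branches of the tableau close; one closing branch shown above.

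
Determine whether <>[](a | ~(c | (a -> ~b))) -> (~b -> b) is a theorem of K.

Tableau for the negation ~(<>[](a | ~(c | (a -> ~b))) -> (~b -> b)):
1. ~(<>[](a | ~(c | (a -> ~b))) -> (~b -> b)), w0
2. <>[](a | ~(c | (a -> ~b))), w0
3. ~(~b -> b), w0
4. ~b, w0
5. [](a | ~(c | (a -> ~b))), w1
Accessibility: w0Rw1
The negation has an open branch (countermodel exists).

Invalid (countermodel exists)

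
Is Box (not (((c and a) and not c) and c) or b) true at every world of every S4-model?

Tableau for the negation not Box (not (((c and a) and not c) and c) or b):
1. not Box (not (((c and a) and not c) and c) or b), w0
2. not (not (((c and a) and not c) and c) or b), w1   [neg-Box-rule on 1: fresh world w1, w0Rw1]
3. ((c and a) and not c) and c, w1   [neg-or-rule on 2]
4. not b, w1   [neg-or-rule on 2]
5. (c and a) and not c, w1   [and-rule on 3]
6. c, w1   [and-rule on 3]
7. c and a, w1   [and-rule on 5]
8. not c, w1   [and-rule on 5]
Accessibility: w0Rw0, w0Rw1, w1Rw1
Branch closes: c and not c both at w1.
Every branch of the negation's tableau closes; the branch above is one of them.

Yes, valid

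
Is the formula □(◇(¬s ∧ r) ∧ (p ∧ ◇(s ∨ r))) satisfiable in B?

Satisfiable (open branch found)

1. □(◇(¬s ∧ r) ∧ (p ∧ ◇(s ∨ r))), 0
2. ◇(¬s ∧ r) ∧ (p ∧ ◇(s ∨ r)), 0
3. ◇(¬s ∧ r), 0
4. p ∧ ◇(s ∨ r), 0
5. p, 0
6. ◇(s ∨ r), 0
7. ¬s ∧ r, 1
8. ¬s, 1
9. r, 1
10. ◇(¬s ∧ r) ∧ (p ∧ ◇(s ∨ r)), 1
11. ◇(¬s ∧ r), 1
12. p ∧ ◇(s ∨ r), 1
13. p, 1
14. ◇(s ∨ r), 1
15. s ∨ r, 2
16. ◇(¬s ∧ r) ∧ (p ∧ ◇(s ∨ r)), 2
17. ◇(¬s ∧ r), 2
18. p ∧ ◇(s ∨ r), 2
19. p, 2
20. ◇(s ∨ r), 2
21. r, 2
22. ¬s ∧ r, 3
23. ¬s, 3
24. r, 3
25. s ∨ r, 4
26. r, 4
27. ¬s ∧ r, 5
28. ¬s, 5
29. r, 5
30. s ∨ r, 6
31. r, 6
Accessibility: 0R0, 0R1, 0R2, 1R0, 1R1, 1R3, 1R4, 2R0, 2R2, 2R5, 2R6, 3R1, 3R3, 4R1, 4R4, 5R2, 5R5, 6R2, 6R6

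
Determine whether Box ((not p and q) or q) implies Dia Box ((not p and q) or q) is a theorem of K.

Tableau for the negation not (Box ((not p and q) or q) implies Dia Box ((not p and q) or q)):
1. not (Box ((not p and q) or q) implies Dia Box ((not p and q) or q)), 0
2. Box ((not p and q) or q), 0
3. not Dia Box ((not p and q) or q), 0
The negation has an open branch (countermodel exists).

Invalid (countermodel exists)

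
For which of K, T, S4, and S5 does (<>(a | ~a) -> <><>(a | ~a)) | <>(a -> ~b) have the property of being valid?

T-tableau for the negation ~((<>(a | ~a) -> <><>(a | ~a)) | <>(a -> ~b)):
1. ~((<>(a | ~a) -> <><>(a | ~a)) | <>(a -> ~b)), u
2. ~(<>(a | ~a) -> <><>(a | ~a)), u
3. ~<>(a -> ~b), u
4. <>(a | ~a), u
5. ~<><>(a | ~a), u
6. ~(a -> ~b), u
7. a, u
8. b, u
9. ~<>(a | ~a), u
10. ~(a | ~a), u
11. ~a, u
Accessibility: uRu
Branch closes: a and ~a both at u.
Every branch closes (one shown): valid in T, hence also in S4, S5 (every theorem of T is a theorem of S4 and S5).
K-tableau for the negation ~((<>(a | ~a) -> <><>(a | ~a)) | <>(a -> ~b)):
1. ~((<>(a | ~a) -> <><>(a | ~a)) | <>(a -> ~b)), u
2. ~(<>(a | ~a) -> <><>(a | ~a)), u
3. ~<>(a -> ~b), u
4. <>(a | ~a), u
5. ~<><>(a | ~a), u
6. a | ~a, v
7. ~(a -> ~b), v
8. a, v
9. b, v
10. ~<>(a | ~a), v
Accessibility: uRv
Complete open branch: countermodel on a K-frame, so not valid in K.

T, S4, S5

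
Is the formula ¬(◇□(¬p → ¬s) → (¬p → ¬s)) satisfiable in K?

Satisfiable

1. ¬(◇□(¬p → ¬s) → (¬p → ¬s)), w0
2. ◇□(¬p → ¬s), w0   [¬→-rule on 1]
3. ¬(¬p → ¬s), w0   [¬→-rule on 1]
4. ¬p, w0   [¬→-rule on 3]
5. s, w0   [¬→-rule on 3]
6. □(¬p → ¬s), w1   [◇-rule on 2: fresh world w1, w0Rw1]
Accessibility: w0Rw1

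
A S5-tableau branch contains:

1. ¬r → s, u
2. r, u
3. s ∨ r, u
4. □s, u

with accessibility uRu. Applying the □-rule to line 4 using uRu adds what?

s, u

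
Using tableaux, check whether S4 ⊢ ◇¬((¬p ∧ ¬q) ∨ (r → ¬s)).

Invalid (countermodel exists)

Tableau for the negation ¬◇¬((¬p ∧ ¬q) ∨ (r → ¬s)):
1. ¬◇¬((¬p ∧ ¬q) ∨ (r → ¬s)), u
2. (¬p ∧ ¬q) ∨ (r → ¬s), u   [¬◇-rule on 1 via uRu]
3. r → ¬s, u   [∨-rule on 2 (branches; this branch)]
4. ¬s, u   [→-rule on 3 (branches; this branch)]
Accessibility: uRu
The negation has an open branch (countermodel exists).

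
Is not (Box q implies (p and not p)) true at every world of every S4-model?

No, not valid

Tableau for the negation Box q implies (p and not p):
1. Box q implies (p and not p), u
2. not Box q, u
3. not q, v
Accessibility: uRu, uRv, vRv
The negation has an open branch (countermodel exists).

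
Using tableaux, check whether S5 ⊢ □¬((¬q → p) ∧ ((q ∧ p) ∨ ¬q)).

Tableau for the negation ¬□¬((¬q → p) ∧ ((q ∧ p) ∨ ¬q)):
1. ¬□¬((¬q → p) ∧ ((q ∧ p) ∨ ¬q)), u
2. (¬q → p) ∧ ((q ∧ p) ∨ ¬q), v   [¬□-rule on 1: fresh world v, uRv]
3. ¬q → p, v   [∧-rule on 2]
4. (q ∧ p) ∨ ¬q, v   [∧-rule on 2]
5. p, v   [→-rule on 3 (branches; this branch)]
6. ¬q, v   [∨-rule on 4 (branches; this branch)]
Accessibility: uRu, uRv, vRu, vRv
The negation has an open branch (countermodel exists).

Not valid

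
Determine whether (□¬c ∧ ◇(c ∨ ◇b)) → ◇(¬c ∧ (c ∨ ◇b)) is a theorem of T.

Tableau for the negation ¬((□¬c ∧ ◇(c ∨ ◇b)) → ◇(¬c ∧ (c ∨ ◇b))):
1. ¬((□¬c ∧ ◇(c ∨ ◇b)) → ◇(¬c ∧ (c ∨ ◇b))), w0
2. □¬c ∧ ◇(c ∨ ◇b), w0
3. ¬◇(¬c ∧ (c ∨ ◇b)), w0
4. □¬c, w0
5. ◇(c ∨ ◇b), w0
6. ¬(¬c ∧ (c ∨ ◇b)), w0
7. ¬c, w0
8. ¬(c ∨ ◇b), w0
9. ¬◇b, w0
10. ¬b, w0
11. c ∨ ◇b, w1
12. ¬(¬c ∧ (c ∨ ◇b)), w1
13. ¬c, w1
14. ¬b, w1
15. ◇b, w1
16. ¬(c ∨ ◇b), w1
17. ¬◇b, w1
18. b, w2
19. ¬b, w2
Accessibility: w0Rw0, w0Rw1, w1Rw1, w1Rw2, w2Rw2
Branch closes: b and ¬b both at w2.
All branches of the negation close; one closing branch shown above.

Yes, valid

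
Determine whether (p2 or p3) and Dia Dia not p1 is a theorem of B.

Tableau for the negation not ((p2 or p3) and Dia Dia not p1):
1. not ((p2 or p3) and Dia Dia not p1), w0
2. not Dia Dia not p1, w0   [neg-and-rule on 1 (branches; this branch)]
3. not Dia not p1, w0   [neg-Dia-rule on 2 via w0Rw0]
4. p1, w0   [neg-Dia-rule on 3 via w0Rw0]
Accessibility: w0Rw0
The negation has an open branch (countermodel exists).

No, not valid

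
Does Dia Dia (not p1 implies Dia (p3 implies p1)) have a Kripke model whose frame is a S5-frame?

1. Dia Dia (not p1 implies Dia (p3 implies p1)), u
2. Dia (not p1 implies Dia (p3 implies p1)), v
3. not p1 implies Dia (p3 implies p1), w
4. Dia (p3 implies p1), w
5. p3 implies p1, x
6. p1, x
Accessibility: uRu, uRv, uRw, uRx, vRu, vRv, vRw, vRx, wRu, wRv, wRw, wRx, xRu, xRv, xRw, xRx

Satisfiable (open branch found)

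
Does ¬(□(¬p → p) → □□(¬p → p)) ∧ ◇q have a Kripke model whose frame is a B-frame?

1. ¬(□(¬p → p) → □□(¬p → p)) ∧ ◇q, u
2. ¬(□(¬p → p) → □□(¬p → p)), u
3. ◇q, u
4. □(¬p → p), u
5. ¬□□(¬p → p), u
6. ¬p → p, u
7. p, u
8. q, v
9. ¬p → p, v
10. p, v
11. ¬□(¬p → p), w
12. ¬p → p, w
13. p, w
14. ¬(¬p → p), x
15. ¬p, x
Accessibility: uRu, uRv, uRw, vRu, vRv, wRu, wRw, wRx, xRw, xRx

Satisfiable (open branch found)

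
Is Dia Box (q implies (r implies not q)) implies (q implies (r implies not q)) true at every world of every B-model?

Valid

Tableau for the negation not (Dia Box (q implies (r implies not q)) implies (q implies (r implies not q))):
1. not (Dia Box (q implies (r implies not q)) implies (q implies (r implies not q))), u
2. Dia Box (q implies (r implies not q)), u
3. not (q implies (r implies not q)), u
4. q, u
5. not (r implies not q), u
6. r, u
7. Box (q implies (r implies not q)), v
8. q implies (r implies not q), u
9. q implies (r implies not q), v
10. r implies not q, u
11. r implies not q, v
12. not q, u
Accessibility: uRu, uRv, vRu, vRv
Branch closes: q and not q both at u.
All branches of the negation close; one closing branch shown above.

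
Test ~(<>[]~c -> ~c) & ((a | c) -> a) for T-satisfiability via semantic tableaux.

1. ~(<>[]~c -> ~c) & ((a | c) -> a), w0
2. ~(<>[]~c -> ~c), w0
3. (a | c) -> a, w0
4. <>[]~c, w0
5. c, w0
6. a, w0
7. []~c, w1
8. ~c, w1
Accessibility: w0Rw0, w0Rw1, w1Rw1

Satisfiable (open branch found)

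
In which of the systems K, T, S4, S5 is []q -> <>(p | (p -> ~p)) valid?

T-tableau for the negation ~([]q -> <>(p | (p -> ~p))):
1. ~([]q -> <>(p | (p -> ~p))), 0
2. []q, 0
3. ~<>(p | (p -> ~p)), 0
4. q, 0
5. ~(p | (p -> ~p)), 0
6. ~p, 0
7. ~(p -> ~p), 0
8. p, 0
Accessibility: 0R0
Branch closes: p and ~p both at 0.
Every branch closes (one shown): valid in T, hence also in S4, S5 (every theorem of T is a theorem of S4 and S5).
K-tableau for the negation ~([]q -> <>(p | (p -> ~p))):
1. ~([]q -> <>(p | (p -> ~p))), 0
2. []q, 0
3. ~<>(p | (p -> ~p)), 0
Complete open branch: countermodel on a K-frame, so not valid in K.

T, S4, S5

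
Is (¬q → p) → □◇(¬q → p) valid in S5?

Tableau for the negation ¬((¬q → p) → □◇(¬q → p)):
1. ¬((¬q → p) → □◇(¬q → p)), u
2. ¬q → p, u   [¬→-rule on 1]
3. ¬□◇(¬q → p), u   [¬→-rule on 1]
4. p, u   [→-rule on 2 (branches; this branch)]
5. ¬◇(¬q → p), v   [¬□-rule on 3: fresh world v, uRv]
6. ¬(¬q → p), u   [¬◇-rule on 5 via vRu]
7. ¬q, u   [¬→-rule on 6]
8. ¬p, u   [¬→-rule on 6]
Accessibility: uRu, uRv, vRu, vRv
Branch closes: p and ¬p both at u.
Every branch of the negation's tableau closes; the branch above is one of them.

Valid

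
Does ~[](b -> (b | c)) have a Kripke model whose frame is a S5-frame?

No, unsatisfiable

1. ~[](b -> (b | c)), 0
2. ~(b -> (b | c)), 1
3. b, 1
4. ~(b | c), 1
5. ~b, 1
6. ~c, 1
Accessibility: 0R0, 0R1, 1R0, 1R1
Branch closes: b and ~b both at 1.
Every branch closes; the branch above is one of them.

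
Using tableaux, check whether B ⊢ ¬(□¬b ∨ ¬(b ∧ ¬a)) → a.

Tableau for the negation ¬(¬(□¬b ∨ ¬(b ∧ ¬a)) → a):
1. ¬(¬(□¬b ∨ ¬(b ∧ ¬a)) → a), w0
2. ¬(□¬b ∨ ¬(b ∧ ¬a)), w0
3. ¬a, w0
4. ¬□¬b, w0
5. b ∧ ¬a, w0
6. b, w0
7. b, w1
Accessibility: w0Rw0, w0Rw1, w1Rw0, w1Rw1
The negation has an open branch (countermodel exists).

Not valid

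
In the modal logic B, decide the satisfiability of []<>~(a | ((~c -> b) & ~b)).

1. []<>~(a | ((~c -> b) & ~b)), u
2. <>~(a | ((~c -> b) & ~b)), u
3. ~(a | ((~c -> b) & ~b)), v
4. ~a, v
5. ~((~c -> b) & ~b), v
6. <>~(a | ((~c -> b) & ~b)), v
7. b, v
8. ~(a | ((~c -> b) & ~b)), w
9. ~a, w
10. ~((~c -> b) & ~b), w
11. b, w
Accessibility: uRu, uRv, vRu, vRv, vRw, wRv, wRw

Satisfiable (open branch found)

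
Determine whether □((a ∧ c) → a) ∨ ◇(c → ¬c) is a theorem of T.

Tableau for the negation ¬(□((a ∧ c) → a) ∨ ◇(c → ¬c)):
1. ¬(□((a ∧ c) → a) ∨ ◇(c → ¬c)), 0
2. ¬□((a ∧ c) → a), 0
3. ¬◇(c → ¬c), 0
4. ¬(c → ¬c), 0
5. c, 0
6. ¬((a ∧ c) → a), 1
7. a ∧ c, 1
8. ¬a, 1
9. a, 1
10. c, 1
Accessibility: 0R0, 0R1, 1R1
Branch closes: a and ¬a both at 1.
All branches of the negation close; one closing branch shown above.

Valid in T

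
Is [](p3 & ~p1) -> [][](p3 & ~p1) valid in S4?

Yes, valid

Tableau for the negation ~([](p3 & ~p1) -> [][](p3 & ~p1)):
1. ~([](p3 & ~p1) -> [][](p3 & ~p1)), w0
2. [](p3 & ~p1), w0
3. ~[][](p3 & ~p1), w0
4. p3 & ~p1, w0
5. p3, w0
6. ~p1, w0
7. ~[](p3 & ~p1), w1
8. p3 & ~p1, w1
9. p3, w1
10. ~p1, w1
11. ~(p3 & ~p1), w2
12. p3 & ~p1, w2
13. p3, w2
14. ~p1, w2
15. p1, w2
Accessibility: w0Rw0, w0Rw1, w0Rw2, w1Rw1, w1Rw2, w2Rw2
Branch closes: p1 and ~p1 both at w2.
All branches of the negation close; one closing branch shown above.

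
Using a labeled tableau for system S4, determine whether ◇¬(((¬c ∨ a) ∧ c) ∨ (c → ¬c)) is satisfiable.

1. ◇¬(((¬c ∨ a) ∧ c) ∨ (c → ¬c)), w0
2. ¬(((¬c ∨ a) ∧ c) ∨ (c → ¬c)), w1
3. ¬((¬c ∨ a) ∧ c), w1
4. ¬(c → ¬c), w1
5. c, w1
6. ¬(¬c ∨ a), w1
7. ¬a, w1
Accessibility: w0Rw0, w0Rw1, w1Rw1

Satisfiable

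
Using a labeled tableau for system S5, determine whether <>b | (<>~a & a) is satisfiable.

Satisfiable (open branch found)

1. <>b | (<>~a & a), u
2. <>~a & a, u
3. <>~a, u
4. a, u
5. ~a, v
Accessibility: uRu, uRv, vRu, vRv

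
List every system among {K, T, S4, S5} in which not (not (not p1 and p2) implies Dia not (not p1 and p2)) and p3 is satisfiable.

K-tableau for the formula:
1. not (not (not p1 and p2) implies Dia not (not p1 and p2)) and p3, w0
2. not (not (not p1 and p2) implies Dia not (not p1 and p2)), w0
3. p3, w0
4. not (not p1 and p2), w0
5. not Dia not (not p1 and p2), w0
6. not p2, w0
Complete open branch: satisfiable in K.
T-tableau for the formula:
1. not (not (not p1 and p2) implies Dia not (not p1 and p2)) and p3, w0
2. not (not (not p1 and p2) implies Dia not (not p1 and p2)), w0
3. p3, w0
4. not (not p1 and p2), w0
5. not Dia not (not p1 and p2), w0
6. not p1 and p2, w0
7. not p1, w0
8. p2, w0
9. not p2, w0
Accessibility: w0Rw0
Branch closes: p2 and not p2 both at w0.
Every branch closes (one shown): unsatisfiable in T, hence also in S4, S5 (every S4/S5-frame is a T-frame).

K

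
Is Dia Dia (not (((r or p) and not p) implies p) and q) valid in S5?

Invalid (countermodel exists)

Tableau for the negation not Dia Dia (not (((r or p) and not p) implies p) and q):
1. not Dia Dia (not (((r or p) and not p) implies p) and q), 0
2. not Dia (not (((r or p) and not p) implies p) and q), 0
3. not (not (((r or p) and not p) implies p) and q), 0
4. not q, 0
Accessibility: 0R0
The negation has an open branch (countermodel exists).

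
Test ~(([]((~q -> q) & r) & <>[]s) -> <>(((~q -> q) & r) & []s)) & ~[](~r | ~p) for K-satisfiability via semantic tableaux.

1. ~(([]((~q -> q) & r) & <>[]s) -> <>(((~q -> q) & r) & []s)) & ~[](~r | ~p), u
2. ~(([]((~q -> q) & r) & <>[]s) -> <>(((~q -> q) & r) & []s)), u   [&-rule on 1]
3. ~[](~r | ~p), u   [&-rule on 1]
4. []((~q -> q) & r) & <>[]s, u   [~->-rule on 2]
5. ~<>(((~q -> q) & r) & []s), u   [~->-rule on 2]
6. []((~q -> q) & r), u   [&-rule on 4]
7. <>[]s, u   [&-rule on 4]
8. ~(~r | ~p), v   [~[]-rule on 3: fresh world v, uRv]
9. r, v   [~|-rule on 8]
10. p, v   [~|-rule on 8]
11. ~(((~q -> q) & r) & []s), v   [~<>-rule on 5 via uRv]
12. (~q -> q) & r, v   [[]-rule on 6 via uRv]
13. ~q -> q, v   [&-rule on 12]
14. ~[]s, v   [~&-rule on 11 (branches; this branch)]
15. q, v   [->-rule on 13 (branches; this branch)]
16. []s, w   [<>-rule on 7: fresh world w, uRw]
17. ~(((~q -> q) & r) & []s), w   [~<>-rule on 5 via uRw]
18. (~q -> q) & r, w   [[]-rule on 6 via uRw]
19. ~q -> q, w   [&-rule on 18]
20. r, w   [&-rule on 18]
21. ~[]s, w   [~&-rule on 17 (branches; this branch)]
22. q, w   [->-rule on 19 (branches; this branch)]
23. ~s, x   [~[]-rule on 14: fresh world x, vRx]
24. ~s, y   [~[]-rule on 21: fresh world y, wRy]
25. s, y   [[]-rule on 16 via wRy]
Accessibility: uRv, uRw, vRx, wRy
Branch closes: s and ~s both at y.
(One branch shown.) All branches close.

No, unsatisfiable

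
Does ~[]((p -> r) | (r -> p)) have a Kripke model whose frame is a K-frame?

1. ~[]((p -> r) | (r -> p)), w0
2. ~((p -> r) | (r -> p)), w1   [~[]-rule on 1: fresh world w1, w0Rw1]
3. ~(p -> r), w1   [~|-rule on 2]
4. ~(r -> p), w1   [~|-rule on 2]
5. p, w1   [~->-rule on 3]
6. ~r, w1   [~->-rule on 3]
7. r, w1   [~->-rule on 4]
8. ~p, w1   [~->-rule on 4]
Accessibility: w0Rw1
Branch closes: r and ~r both at w1.
Every branch closes; the branch above is one of them.

Unsatisfiable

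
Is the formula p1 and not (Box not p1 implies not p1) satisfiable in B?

1. p1 and not (Box not p1 implies not p1), 0
2. p1, 0
3. not (Box not p1 implies not p1), 0
4. Box not p1, 0
5. not p1, 0
Accessibility: 0R0
Branch closes: p1 and not p1 both at 0.
All branches of the tableau close; one closing branch shown above.

Unsatisfiable (every branch closes)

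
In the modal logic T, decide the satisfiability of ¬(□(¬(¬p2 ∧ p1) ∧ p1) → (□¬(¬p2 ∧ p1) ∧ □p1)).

Unsatisfiable (every branch closes)

1. ¬(□(¬(¬p2 ∧ p1) ∧ p1) → (□¬(¬p2 ∧ p1) ∧ □p1)), 0
2. □(¬(¬p2 ∧ p1) ∧ p1), 0
3. ¬(□¬(¬p2 ∧ p1) ∧ □p1), 0
4. ¬(¬p2 ∧ p1) ∧ p1, 0
5. ¬(¬p2 ∧ p1), 0
6. p1, 0
7. ¬□¬(¬p2 ∧ p1), 0
8. p2, 0
9. ¬p2 ∧ p1, 1
10. ¬p2, 1
11. p1, 1
12. ¬(¬p2 ∧ p1) ∧ p1, 1
13. ¬(¬p2 ∧ p1), 1
14. ¬p1, 1
Accessibility: 0R0, 0R1, 1R1
Branch closes: p1 and ¬p1 both at 1.
(One branch shown.) All branches close.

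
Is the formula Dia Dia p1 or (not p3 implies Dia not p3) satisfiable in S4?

1. Dia Dia p1 or (not p3 implies Dia not p3), 0
2. not p3 implies Dia not p3, 0
3. Dia not p3, 0
4. not p3, 1
Accessibility: 0R0, 0R1, 1R1

Satisfiable (open branch found)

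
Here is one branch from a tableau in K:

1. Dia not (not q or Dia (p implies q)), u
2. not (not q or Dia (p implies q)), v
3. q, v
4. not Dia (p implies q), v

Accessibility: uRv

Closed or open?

Open

There is no literal clash: for every atom and world, at most one sign appears.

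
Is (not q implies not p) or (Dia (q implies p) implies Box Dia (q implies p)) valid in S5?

Yes, valid

Tableau for the negation not ((not q implies not p) or (Dia (q implies p) implies Box Dia (q implies p))):
1. not ((not q implies not p) or (Dia (q implies p) implies Box Dia (q implies p))), w0
2. not (not q implies not p), w0
3. not (Dia (q implies p) implies Box Dia (q implies p)), w0
4. not q, w0
5. p, w0
6. Dia (q implies p), w0
7. not Box Dia (q implies p), w0
8. q implies p, w1
9. p, w1
10. not Dia (q implies p), w2
11. not (q implies p), w0
12. q, w0
13. not p, w0
Accessibility: w0Rw0, w0Rw1, w0Rw2, w1Rw0, w1Rw1, w1Rw2, w2Rw0, w2Rw1, w2Rw2
Branch closes: q and not q both at w0.
Every branch of the negation's tableau closes; the branch above is one of them.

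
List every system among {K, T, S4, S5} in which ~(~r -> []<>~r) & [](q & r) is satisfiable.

T-tableau for the formula:
1. ~(~r -> []<>~r) & [](q & r), 0
2. ~(~r -> []<>~r), 0   [&-rule on 1]
3. [](q & r), 0   [&-rule on 1]
4. ~r, 0   [~->-rule on 2]
5. ~[]<>~r, 0   [~->-rule on 2]
6. q & r, 0   [[]-rule on 3 via 0R0]
7. q, 0   [&-rule on 6]
8. r, 0   [&-rule on 6]
Accessibility: 0R0
Branch closes: r and ~r both at 0.
Every branch closes (one shown): unsatisfiable in T, hence also in S4, S5 (every S4/S5-frame is a T-frame).
K-tableau for the formula:
1. ~(~r -> []<>~r) & [](q & r), 0
2. ~(~r -> []<>~r), 0   [&-rule on 1]
3. [](q & r), 0   [&-rule on 1]
4. ~r, 0   [~->-rule on 2]
5. ~[]<>~r, 0   [~->-rule on 2]
6. ~<>~r, 1   [~[]-rule on 5: fresh world 1, 0R1]
7. q & r, 1   [[]-rule on 3 via 0R1]
8. q, 1   [&-rule on 7]
9. r, 1   [&-rule on 7]
Accessibility: 0R1
Complete open branch: satisfiable in K.

K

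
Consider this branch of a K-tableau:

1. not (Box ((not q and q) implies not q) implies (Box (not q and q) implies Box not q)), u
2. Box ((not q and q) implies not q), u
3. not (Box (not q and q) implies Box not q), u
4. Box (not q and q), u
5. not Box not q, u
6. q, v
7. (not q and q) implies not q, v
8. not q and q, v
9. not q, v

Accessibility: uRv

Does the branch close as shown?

Yes, closed

Both q and not q appear at v.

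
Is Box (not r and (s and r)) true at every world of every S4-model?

Tableau for the negation not Box (not r and (s and r)):
1. not Box (not r and (s and r)), w0
2. not (not r and (s and r)), w1   [neg-Box-rule on 1: fresh world w1, w0Rw1]
3. not (s and r), w1   [neg-and-rule on 2 (branches; this branch)]
4. not r, w1   [neg-and-rule on 3 (branches; this branch)]
Accessibility: w0Rw0, w0Rw1, w1Rw1
The negation has an open branch (countermodel exists).

Invalid (countermodel exists)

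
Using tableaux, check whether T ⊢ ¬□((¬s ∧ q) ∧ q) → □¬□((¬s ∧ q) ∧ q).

Invalid (countermodel exists)

Tableau for the negation ¬(¬□((¬s ∧ q) ∧ q) → □¬□((¬s ∧ q) ∧ q)):
1. ¬(¬□((¬s ∧ q) ∧ q) → □¬□((¬s ∧ q) ∧ q)), u
2. ¬□((¬s ∧ q) ∧ q), u
3. ¬□¬□((¬s ∧ q) ∧ q), u
4. ¬((¬s ∧ q) ∧ q), v
5. ¬q, v
6. □((¬s ∧ q) ∧ q), w
7. (¬s ∧ q) ∧ q, w
8. ¬s ∧ q, w
9. q, w
10. ¬s, w
Accessibility: uRu, uRv, uRw, vRv, wRw
The negation has an open branch (countermodel exists).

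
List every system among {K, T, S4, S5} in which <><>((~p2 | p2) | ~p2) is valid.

K-tableau for the negation ~<><>((~p2 | p2) | ~p2):
1. ~<><>((~p2 | p2) | ~p2), 0
Complete open branch: countermodel on a K-frame, so not valid in K.
T-tableau for the negation ~<><>((~p2 | p2) | ~p2):
1. ~<><>((~p2 | p2) | ~p2), 0
2. ~<>((~p2 | p2) | ~p2), 0
3. ~((~p2 | p2) | ~p2), 0
4. ~(~p2 | p2), 0
5. p2, 0
6. ~p2, 0
Accessibility: 0R0
Branch closes: p2 and ~p2 both at 0.
Every branch closes (one shown): valid in T, hence also in S4, S5 (every theorem of T is a theorem of S4 and S5).

T, S4, S5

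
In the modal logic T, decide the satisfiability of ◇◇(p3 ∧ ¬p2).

1. ◇◇(p3 ∧ ¬p2), u
2. ◇(p3 ∧ ¬p2), v
3. p3 ∧ ¬p2, w
4. p3, w
5. ¬p2, w
Accessibility: uRu, uRv, vRv, vRw, wRw

Yes, satisfiable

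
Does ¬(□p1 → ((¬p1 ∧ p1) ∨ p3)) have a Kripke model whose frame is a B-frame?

Satisfiable (open branch found)

1. ¬(□p1 → ((¬p1 ∧ p1) ∨ p3)), w0
2. □p1, w0
3. ¬((¬p1 ∧ p1) ∨ p3), w0
4. ¬(¬p1 ∧ p1), w0
5. ¬p3, w0
6. p1, w0
Accessibility: w0Rw0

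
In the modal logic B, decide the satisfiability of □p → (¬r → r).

Yes, satisfiable

1. □p → (¬r → r), u
2. ¬r → r, u
3. r, u
Accessibility: uRu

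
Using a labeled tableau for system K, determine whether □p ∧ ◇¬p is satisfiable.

1. □p ∧ ◇¬p, w0
2. □p, w0   [∧-rule on 1]
3. ◇¬p, w0   [∧-rule on 1]
4. ¬p, w1   [◇-rule on 3: fresh world w1, w0Rw1]
5. p, w1   [□-rule on 2 via w0Rw1]
Accessibility: w0Rw1
Branch closes: p and ¬p both at w1.
Every branch closes; the branch above is one of them.

Unsatisfiable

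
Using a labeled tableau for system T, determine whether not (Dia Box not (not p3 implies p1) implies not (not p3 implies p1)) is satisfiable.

1. not (Dia Box not (not p3 implies p1) implies not (not p3 implies p1)), w0
2. Dia Box not (not p3 implies p1), w0   [neg-implies-rule on 1]
3. not p3 implies p1, w0   [neg-implies-rule on 1]
4. p1, w0   [implies-rule on 3 (branches; this branch)]
5. Box not (not p3 implies p1), w1   [Dia-rule on 2: fresh world w1, w0Rw1]
6. not (not p3 implies p1), w1   [Box-rule on 5 via w1Rw1]
7. not p3, w1   [neg-implies-rule on 6]
8. not p1, w1   [neg-implies-rule on 6]
Accessibility: w0Rw0, w0Rw1, w1Rw1

Satisfiable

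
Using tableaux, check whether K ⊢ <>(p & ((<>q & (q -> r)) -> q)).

Invalid (countermodel exists)

Tableau for the negation ~<>(p & ((<>q & (q -> r)) -> q)):
1. ~<>(p & ((<>q & (q -> r)) -> q)), 0
The negation has an open branch (countermodel exists).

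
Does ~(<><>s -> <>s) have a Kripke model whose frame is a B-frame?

1. ~(<><>s -> <>s), w0
2. <><>s, w0
3. ~<>s, w0
4. ~s, w0
5. <>s, w1
6. ~s, w1
7. s, w2
Accessibility: w0Rw0, w0Rw1, w1Rw0, w1Rw1, w1Rw2, w2Rw1, w2Rw2

Satisfiable (open branch found)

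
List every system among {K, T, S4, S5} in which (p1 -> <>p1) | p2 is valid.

T, S4, S5

T-tableau for the negation ~((p1 -> <>p1) | p2):
1. ~((p1 -> <>p1) | p2), 0
2. ~(p1 -> <>p1), 0
3. ~p2, 0
4. p1, 0
5. ~<>p1, 0
6. ~p1, 0
Accessibility: 0R0
Branch closes: p1 and ~p1 both at 0.
Every branch closes (one shown): valid in T, hence also in S4, S5 (every theorem of T is a theorem of S4 and S5).
K-tableau for the negation ~((p1 -> <>p1) | p2):
1. ~((p1 -> <>p1) | p2), 0
2. ~(p1 -> <>p1), 0
3. ~p2, 0
4. p1, 0
5. ~<>p1, 0
Complete open branch: countermodel on a K-frame, so not valid in K.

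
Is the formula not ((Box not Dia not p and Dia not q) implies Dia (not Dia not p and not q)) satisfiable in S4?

Unsatisfiable (every branch closes)

1. not ((Box not Dia not p and Dia not q) implies Dia (not Dia not p and not q)), 0
2. Box not Dia not p and Dia not q, 0   [neg-implies-rule on 1]
3. not Dia (not Dia not p and not q), 0   [neg-implies-rule on 1]
4. Box not Dia not p, 0   [and-rule on 2]
5. Dia not q, 0   [and-rule on 2]
6. not (not Dia not p and not q), 0   [neg-Dia-rule on 3 via 0R0]
7. not Dia not p, 0   [Box-rule on 4 via 0R0]
8. p, 0   [neg-Dia-rule on 7 via 0R0]
9. q, 0   [neg-and-rule on 6 (branches; this branch)]
10. not q, 1   [Dia-rule on 5: fresh world 1, 0R1]
11. not (not Dia not p and not q), 1   [neg-Dia-rule on 3 via 0R1]
12. not Dia not p, 1   [Box-rule on 4 via 0R1]
13. p, 1   [neg-Dia-rule on 7 via 0R1]
14. Dia not p, 1   [neg-and-rule on 11 (branches; this branch)]
15. not p, 2   [Dia-rule on 14: fresh world 2, 1R2]
16. not (not Dia not p and not q), 2   [neg-Dia-rule on 3 via 0R2]
17. not Dia not p, 2   [Box-rule on 4 via 0R2]
18. p, 2   [neg-Dia-rule on 7 via 0R2]
Accessibility: 0R0, 0R1, 0R2, 1R1, 1R2, 2R2
Branch closes: p and not p both at 2.
Every branch closes; the branch above is one of them.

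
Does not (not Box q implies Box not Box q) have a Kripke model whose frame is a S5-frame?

Unsatisfiable (every branch closes)

1. not (not Box q implies Box not Box q), 0
2. not Box q, 0
3. not Box not Box q, 0
4. not q, 1
5. Box q, 2
6. q, 0
7. q, 1
Accessibility: 0R0, 0R1, 0R2, 1R0, 1R1, 1R2, 2R0, 2R1, 2R2
Branch closes: q and not q both at 1.
All branches of the tableau close; one closing branch shown above.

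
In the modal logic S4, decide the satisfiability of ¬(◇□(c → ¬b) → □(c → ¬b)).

1. ¬(◇□(c → ¬b) → □(c → ¬b)), u
2. ◇□(c → ¬b), u   [¬→-rule on 1]
3. ¬□(c → ¬b), u   [¬→-rule on 1]
4. □(c → ¬b), v   [◇-rule on 2: fresh world v, uRv]
5. c → ¬b, v   [□-rule on 4 via vRv]
6. ¬b, v   [→-rule on 5 (branches; this branch)]
7. ¬(c → ¬b), w   [¬□-rule on 3: fresh world w, uRw]
8. c, w   [¬→-rule on 7]
9. b, w   [¬→-rule on 7]
Accessibility: uRu, uRv, uRw, vRv, wRw

Satisfiable (open branch found)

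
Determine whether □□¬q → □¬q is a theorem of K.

Tableau for the negation ¬(□□¬q → □¬q):
1. ¬(□□¬q → □¬q), u
2. □□¬q, u   [¬→-rule on 1]
3. ¬□¬q, u   [¬→-rule on 1]
4. q, v   [¬□-rule on 3: fresh world v, uRv]
5. □¬q, v   [□-rule on 2 via uRv]
Accessibility: uRv
The negation has an open branch (countermodel exists).

No, not valid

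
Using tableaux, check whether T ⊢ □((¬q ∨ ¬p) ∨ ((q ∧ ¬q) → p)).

Tableau for the negation ¬□((¬q ∨ ¬p) ∨ ((q ∧ ¬q) → p)):
1. ¬□((¬q ∨ ¬p) ∨ ((q ∧ ¬q) → p)), w0
2. ¬((¬q ∨ ¬p) ∨ ((q ∧ ¬q) → p)), w1
3. ¬(¬q ∨ ¬p), w1
4. ¬((q ∧ ¬q) → p), w1
5. q, w1
6. p, w1
7. q ∧ ¬q, w1
8. ¬p, w1
Accessibility: w0Rw0, w0Rw1, w1Rw1
Branch closes: p and ¬p both at w1.
All branches of the negation close; one closing branch shown above.

Valid in T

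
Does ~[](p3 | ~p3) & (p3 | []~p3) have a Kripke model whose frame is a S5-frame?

1. ~[](p3 | ~p3) & (p3 | []~p3), 0
2. ~[](p3 | ~p3), 0
3. p3 | []~p3, 0
4. []~p3, 0
5. ~p3, 0
6. ~(p3 | ~p3), 1
7. ~p3, 1
8. p3, 1
Accessibility: 0R0, 0R1, 1R0, 1R1
Branch closes: p3 and ~p3 both at 1.
(One branch shown.) All branches close.

No, unsatisfiable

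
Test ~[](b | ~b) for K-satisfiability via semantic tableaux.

1. ~[](b | ~b), u
2. ~(b | ~b), v   [~[]-rule on 1: fresh world v, uRv]
3. ~b, v   [~|-rule on 2]
4. b, v   [~|-rule on 2]
Accessibility: uRv
Branch closes: b and ~b both at v.
Every branch closes; the branch above is one of them.

Unsatisfiable (every branch closes)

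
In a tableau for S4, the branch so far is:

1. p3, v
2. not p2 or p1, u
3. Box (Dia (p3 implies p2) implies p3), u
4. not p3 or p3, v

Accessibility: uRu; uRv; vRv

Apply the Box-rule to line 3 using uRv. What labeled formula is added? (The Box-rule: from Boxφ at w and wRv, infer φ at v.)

Dia (p3 implies p2) implies p3, v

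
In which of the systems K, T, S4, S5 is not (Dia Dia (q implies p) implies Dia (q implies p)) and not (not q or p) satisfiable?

K, T

T-tableau for the formula:
1. not (Dia Dia (q implies p) implies Dia (q implies p)) and not (not q or p), w0
2. not (Dia Dia (q implies p) implies Dia (q implies p)), w0
3. not (not q or p), w0
4. Dia Dia (q implies p), w0
5. not Dia (q implies p), w0
6. q, w0
7. not p, w0
8. not (q implies p), w0
9. Dia (q implies p), w1
10. not (q implies p), w1
11. q, w1
12. not p, w1
13. q implies p, w2
14. p, w2
Accessibility: w0Rw0, w0Rw1, w1Rw1, w1Rw2, w2Rw2
Complete open branch: satisfiable in T, hence also in K (this T-model is also a K-model).
S4-tableau for the formula:
1. not (Dia Dia (q implies p) implies Dia (q implies p)) and not (not q or p), w0
2. not (Dia Dia (q implies p) implies Dia (q implies p)), w0
3. not (not q or p), w0
4. Dia Dia (q implies p), w0
5. not Dia (q implies p), w0
6. q, w0
7. not p, w0
8. not (q implies p), w0
9. Dia (q implies p), w1
10. not (q implies p), w1
11. q, w1
12. not p, w1
13. q implies p, w2
14. not (q implies p), w2
15. q, w2
16. not p, w2
17. p, w2
Accessibility: w0Rw0, w0Rw1, w0Rw2, w1Rw1, w1Rw2, w2Rw2
Branch closes: p and not p both at w2.
Every branch closes (one shown): unsatisfiable in S4, hence also in S5 (every S5-frame is an S4-frame).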